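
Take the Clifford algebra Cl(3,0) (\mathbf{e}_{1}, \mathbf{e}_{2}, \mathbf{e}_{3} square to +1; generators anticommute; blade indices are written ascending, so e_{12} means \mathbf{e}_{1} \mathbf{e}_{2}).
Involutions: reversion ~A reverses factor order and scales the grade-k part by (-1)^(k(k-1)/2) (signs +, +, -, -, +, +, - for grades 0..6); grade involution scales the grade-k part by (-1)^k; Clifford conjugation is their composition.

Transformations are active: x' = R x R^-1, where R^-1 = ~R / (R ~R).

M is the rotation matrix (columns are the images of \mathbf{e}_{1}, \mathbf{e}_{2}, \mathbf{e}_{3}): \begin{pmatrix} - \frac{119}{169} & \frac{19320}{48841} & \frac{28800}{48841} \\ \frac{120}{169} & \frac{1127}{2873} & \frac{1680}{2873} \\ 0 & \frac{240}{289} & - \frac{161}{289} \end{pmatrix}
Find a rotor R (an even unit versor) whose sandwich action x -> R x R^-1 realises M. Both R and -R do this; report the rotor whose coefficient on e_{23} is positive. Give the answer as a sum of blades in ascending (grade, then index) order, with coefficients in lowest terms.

Method: write R = a + b12*e_{12} + b13*e_{13} + b23*e_{23} with a^2 + b12^2 + b13^2 + b23^2 = 1 (so R^-1 = ~R). Expanding the columns R e_j ~R gives tr M = 4a^2 - 1 and, from the antisymmetric part, M21 - M12 = -4a*b12, M13 - M31 = 4a*b13, M32 - M23 = -4a*b23.
Here tr M = -\frac{42441}{48841}, so a^2 = (1 + tr M)/4 = \frac{1600}{48841} and a = ±\frac{40}{221}. Taking a = \frac{40}{221}: M21 - M12 = \frac{15360}{48841}, M13 - M31 = \frac{28800}{48841}, M32 - M23 = \frac{12000}{48841}, giving b12 = -\frac{96}{221}, b13 = \frac{180}{221}, b23 = -\frac{75}{221}, i.e. R = \frac{40}{221} - \frac{96}{221} e_{12} + \frac{180}{221} e_{13} - \frac{75}{221} e_{23}.
Its e_{23} coefficient is negative, so report the other preimage -R.
Answer: -\frac{40}{221} + \frac{96}{221} e_{12} - \frac{180}{221} e_{13} + \frac{75}{221} e_{23}. Uniqueness: Spin(3) -> SO(3) maps R and -R to the same rotation of trace -\frac{42441}{48841}; fixing the sign of the e_{23} coefficient removes the ambiguity.


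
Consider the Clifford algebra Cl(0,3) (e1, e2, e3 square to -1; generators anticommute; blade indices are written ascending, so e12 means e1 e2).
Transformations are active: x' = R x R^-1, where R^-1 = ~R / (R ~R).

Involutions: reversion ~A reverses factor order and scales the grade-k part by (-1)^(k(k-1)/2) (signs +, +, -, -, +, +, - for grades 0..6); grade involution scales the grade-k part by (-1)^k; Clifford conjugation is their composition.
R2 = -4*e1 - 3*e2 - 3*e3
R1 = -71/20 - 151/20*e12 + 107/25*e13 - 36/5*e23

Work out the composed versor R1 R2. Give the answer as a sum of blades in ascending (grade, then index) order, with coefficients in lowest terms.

Distribute over the terms of R2 (each basis-blade product reordered to ascending indices, repeated generators contracted through their squares):
R1 (-4*e1) = 71/5*e1 + 151/5*e2 - 428/25*e3 + 144/5*e123
R1 (-3*e2) = -453/20*e1 + 213/20*e2 + 108/5*e3 + 321/25*e123
R1 (-3*e3) = 321/25*e1 - 108/5*e2 + 213/20*e3 + 453/20*e123
Summing the partial products and collecting blades:
Answer: 439/100*e1 + 77/4*e2 + 1513/100*e3 + 6429/100*e123


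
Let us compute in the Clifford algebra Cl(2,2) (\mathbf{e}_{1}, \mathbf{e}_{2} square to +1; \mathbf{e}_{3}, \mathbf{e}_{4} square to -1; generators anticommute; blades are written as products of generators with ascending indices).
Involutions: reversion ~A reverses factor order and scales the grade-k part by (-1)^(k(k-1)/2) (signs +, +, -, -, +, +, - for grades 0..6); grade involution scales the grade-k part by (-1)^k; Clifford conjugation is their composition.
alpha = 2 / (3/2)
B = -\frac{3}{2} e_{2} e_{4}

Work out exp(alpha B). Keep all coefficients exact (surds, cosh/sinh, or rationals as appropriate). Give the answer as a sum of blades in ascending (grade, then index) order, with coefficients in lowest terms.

B^2 = (-\frac{3}{2})^2*(e_{2} e_{4})^2 = \frac{9}{4}*(+1) = \frac{9}{4} (a basis 2-blade squares to minus the product of its generators' squares).
B^2 = \frac{9}{4} — B^2 > 0, so the exponential closes hyperbolically: l = \frac{3}{2}, alpha*l = 2, so exp(alpha B) = cosh(2) + (sinh(2)/(\frac{3}{2}))*B = \cosh{\left(2 \right)} + (\frac{2 \sinh{\left(2 \right)}}{3})*B.
Answer: \cosh{\left(2 \right)} - \sinh{\left(2 \right)} e_{2} e_{4}


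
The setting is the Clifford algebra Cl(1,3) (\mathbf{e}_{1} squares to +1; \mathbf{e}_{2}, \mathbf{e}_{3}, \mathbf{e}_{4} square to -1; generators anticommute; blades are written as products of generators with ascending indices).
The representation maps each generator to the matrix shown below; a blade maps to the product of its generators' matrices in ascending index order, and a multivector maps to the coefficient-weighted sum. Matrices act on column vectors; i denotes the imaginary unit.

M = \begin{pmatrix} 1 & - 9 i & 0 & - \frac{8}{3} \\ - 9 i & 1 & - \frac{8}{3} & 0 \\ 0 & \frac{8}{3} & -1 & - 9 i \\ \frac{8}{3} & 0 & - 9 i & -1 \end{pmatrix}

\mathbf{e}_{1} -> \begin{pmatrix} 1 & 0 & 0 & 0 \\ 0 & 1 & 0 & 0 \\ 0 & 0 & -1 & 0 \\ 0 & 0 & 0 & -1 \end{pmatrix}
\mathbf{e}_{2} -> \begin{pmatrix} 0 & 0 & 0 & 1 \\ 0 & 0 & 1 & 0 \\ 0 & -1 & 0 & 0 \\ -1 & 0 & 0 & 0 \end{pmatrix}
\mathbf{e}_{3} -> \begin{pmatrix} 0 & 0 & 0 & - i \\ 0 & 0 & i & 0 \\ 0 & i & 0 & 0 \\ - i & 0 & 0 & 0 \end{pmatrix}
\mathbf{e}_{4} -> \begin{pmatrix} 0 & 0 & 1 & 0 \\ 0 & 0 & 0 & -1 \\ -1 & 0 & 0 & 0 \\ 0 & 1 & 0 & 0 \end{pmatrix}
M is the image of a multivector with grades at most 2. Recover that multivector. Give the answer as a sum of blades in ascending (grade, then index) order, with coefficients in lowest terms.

Method: the blade images are trace-orthogonal — tr(rho(e_A) rho(e_B)^-1) = 4 if A = B and 0 otherwise — and rho(e_A)^-1 = (e_A)^2 * rho(e_A) with (e_A)^2 = +1 or -1, so the coefficient of e_A in the preimage is (e_A)^2 * tr(M rho(e_A))/4.
Nonzero projections over blades of grade <= 2: e_{1}: (e_{1})^2 = +1, tr(M rho(e_{1})) = 4, coefficient 1; e_{2}: (e_{2})^2 = -1, tr(M rho(e_{2})) = \frac{32}{3}, coefficient -\frac{8}{3}; e_{3} e_{4}: (e_{3} e_{4})^2 = -1, tr(M rho(e_{3} e_{4})) = -36, coefficient 9. Every other blade of grade <= 2 projects to 0.
Answer: e_{1} - \frac{8}{3} e_{2} + 9 e_{3} e_{4}


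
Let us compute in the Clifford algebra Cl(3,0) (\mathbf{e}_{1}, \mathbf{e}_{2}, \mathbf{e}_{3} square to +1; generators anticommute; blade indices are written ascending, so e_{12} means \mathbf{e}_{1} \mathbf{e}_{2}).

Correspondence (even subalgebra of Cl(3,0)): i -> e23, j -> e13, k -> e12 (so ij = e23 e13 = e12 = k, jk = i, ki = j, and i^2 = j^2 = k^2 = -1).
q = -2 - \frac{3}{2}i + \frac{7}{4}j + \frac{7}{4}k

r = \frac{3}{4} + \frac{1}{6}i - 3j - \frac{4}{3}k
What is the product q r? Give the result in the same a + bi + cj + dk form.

In blades: q = -2 + \frac{7}{4} e_{12} + \frac{7}{4} e_{13} - \frac{3}{2} e_{23}, r = \frac{3}{4} - \frac{4}{3} e_{12} - 3 e_{13} + \frac{1}{6} e_{23}.
Distribute q over r term by term (generator squares from the signature, products reordered to ascending indices): (-2)*r = -\frac{3}{2} + \frac{8}{3} e_{12} + 6 e_{13} - \frac{1}{3} e_{23}; (\frac{7}{4} e_{12})*r = \frac{7}{3} + \frac{21}{16} e_{12} + \frac{7}{24} e_{13} + \frac{21}{4} e_{23}; (\frac{7}{4} e_{13})*r = \frac{21}{4} - \frac{7}{24} e_{12} + \frac{21}{16} e_{13} - \frac{7}{3} e_{23}; (-\frac{3}{2} e_{23})*r = \frac{1}{4} + \frac{9}{2} e_{12} - 2 e_{13} - \frac{9}{8} e_{23}.
Sum: \frac{19}{3} + \frac{131}{16} e_{12} + \frac{269}{48} e_{13} + \frac{35}{24} e_{23}; translating back through the correspondence:
Answer: \frac{19}{3} + \frac{35}{24}i + \frac{269}{48}j + \frac{131}{16}k


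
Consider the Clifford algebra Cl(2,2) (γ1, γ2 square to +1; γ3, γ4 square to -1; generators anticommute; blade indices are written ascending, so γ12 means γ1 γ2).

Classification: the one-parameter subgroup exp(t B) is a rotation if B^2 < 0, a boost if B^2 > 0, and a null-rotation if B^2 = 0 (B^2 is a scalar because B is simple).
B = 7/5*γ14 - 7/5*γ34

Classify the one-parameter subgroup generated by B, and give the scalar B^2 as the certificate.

B^2 term by term: the squares give (7/5)^2*(γ14)^2 + (-7/5)^2*(γ34)^2 = 49/25*(+1) + 49/25*(-1) = 0 (each basis 2-blade squares to minus the product of its generators' squares); cross terms between blades sharing an index anticommute and cancel. So B^2 = 0.
Answer: null-rotation, certificate B^2 = 0. Because 0 is invariant under every versor sandwich, the classification follows from its sign alone.


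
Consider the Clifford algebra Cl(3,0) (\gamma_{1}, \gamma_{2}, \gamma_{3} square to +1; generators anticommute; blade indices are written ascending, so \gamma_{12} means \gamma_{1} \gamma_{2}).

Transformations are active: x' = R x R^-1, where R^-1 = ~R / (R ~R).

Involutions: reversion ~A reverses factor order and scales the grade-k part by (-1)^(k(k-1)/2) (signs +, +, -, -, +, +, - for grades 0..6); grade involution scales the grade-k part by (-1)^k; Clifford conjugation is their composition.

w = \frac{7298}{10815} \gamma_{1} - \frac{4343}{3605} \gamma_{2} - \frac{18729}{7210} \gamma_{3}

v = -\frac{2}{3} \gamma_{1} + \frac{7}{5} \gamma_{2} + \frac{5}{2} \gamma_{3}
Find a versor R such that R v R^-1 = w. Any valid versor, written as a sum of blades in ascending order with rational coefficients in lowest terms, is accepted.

Here q(v) = q(w) = \frac{7789}{900}; the classical choice R = v + w = \frac{88}{10815} \gamma_{1} + \frac{704}{3605} \gamma_{2} - \frac{352}{3605} \gamma_{3} then realises v -> w under the sandwich.
Answer: \frac{88}{10815} \gamma_{1} + \frac{704}{3605} \gamma_{2} - \frac{352}{3605} \gamma_{3}


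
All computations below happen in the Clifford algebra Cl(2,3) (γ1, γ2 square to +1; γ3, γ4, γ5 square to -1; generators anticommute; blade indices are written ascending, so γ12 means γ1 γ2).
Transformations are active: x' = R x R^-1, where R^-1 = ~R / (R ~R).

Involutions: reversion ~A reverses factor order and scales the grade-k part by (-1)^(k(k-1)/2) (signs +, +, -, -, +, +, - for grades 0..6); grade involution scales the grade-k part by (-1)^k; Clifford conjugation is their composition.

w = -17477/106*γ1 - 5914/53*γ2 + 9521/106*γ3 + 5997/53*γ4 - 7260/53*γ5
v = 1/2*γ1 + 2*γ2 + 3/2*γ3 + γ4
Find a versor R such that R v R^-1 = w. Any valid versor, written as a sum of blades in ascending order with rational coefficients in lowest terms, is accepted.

The midline construction: v and w both square to 1, so reflecting in their sum -8712/53*γ1 - 5808/53*γ2 + 4840/53*γ3 + 6050/53*γ4 - 7260/53*γ5 exchanges them.
Answer: -8712/53*γ1 - 5808/53*γ2 + 4840/53*γ3 + 6050/53*γ4 - 7260/53*γ5


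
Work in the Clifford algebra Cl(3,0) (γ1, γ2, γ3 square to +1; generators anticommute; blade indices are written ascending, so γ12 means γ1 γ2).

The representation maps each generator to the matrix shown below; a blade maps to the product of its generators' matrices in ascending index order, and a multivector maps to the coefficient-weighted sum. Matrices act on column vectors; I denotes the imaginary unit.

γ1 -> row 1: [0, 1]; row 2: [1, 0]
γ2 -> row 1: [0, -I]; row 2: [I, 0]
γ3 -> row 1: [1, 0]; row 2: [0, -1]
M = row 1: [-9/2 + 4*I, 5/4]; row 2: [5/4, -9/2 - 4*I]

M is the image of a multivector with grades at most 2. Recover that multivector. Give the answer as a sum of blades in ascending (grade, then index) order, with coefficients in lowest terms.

Method: 1, rho(γ1), rho(γ2), rho(γ3) form a trace-orthogonal basis of the 2x2 complex matrices (tr(X Y) = 2 if X = Y, else 0), so M = m0*1 + m1*rho(γ1) + m2*rho(γ2) + m3*rho(γ3) with m0 = tr(M)/2 = -9/2, m1 = tr(M rho(γ1))/2 = 5/4, m2 = tr(M rho(γ2))/2 = 0, m3 = tr(M rho(γ3))/2 = 4*I.
Multiplying table entries, the bivector images are rho(γ12) = I*rho(γ3), rho(γ13) = -I*rho(γ2), rho(γ23) = I*rho(γ1); with real blade coefficients the real parts of m0..m3 are the coefficients of 1, γ1, γ2, γ3 and the imaginary parts give the bivectors (γ23: Im m1, γ13: -Im m2, γ12: Im m3).
Answer: -9/2 + 5/4*γ1 + 4*γ12


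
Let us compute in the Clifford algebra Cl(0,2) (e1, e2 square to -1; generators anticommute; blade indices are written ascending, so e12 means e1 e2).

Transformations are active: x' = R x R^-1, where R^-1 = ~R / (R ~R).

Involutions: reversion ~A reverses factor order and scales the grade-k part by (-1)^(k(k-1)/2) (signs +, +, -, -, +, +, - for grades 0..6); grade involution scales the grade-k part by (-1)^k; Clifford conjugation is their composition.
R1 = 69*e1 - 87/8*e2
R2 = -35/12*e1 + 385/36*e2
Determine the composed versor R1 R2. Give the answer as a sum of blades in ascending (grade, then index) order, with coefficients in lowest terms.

Distribute over the terms of R1 (each basis-blade product reordered to ascending indices, repeated generators contracted through their squares):
(69*e1) R2 = 805/4 + 8855/12*e12
(-87/8*e2) R2 = 11165/96 - 1015/32*e12
Summing the partial products and collecting blades:
Answer: 30485/96 + 67795/96*e12


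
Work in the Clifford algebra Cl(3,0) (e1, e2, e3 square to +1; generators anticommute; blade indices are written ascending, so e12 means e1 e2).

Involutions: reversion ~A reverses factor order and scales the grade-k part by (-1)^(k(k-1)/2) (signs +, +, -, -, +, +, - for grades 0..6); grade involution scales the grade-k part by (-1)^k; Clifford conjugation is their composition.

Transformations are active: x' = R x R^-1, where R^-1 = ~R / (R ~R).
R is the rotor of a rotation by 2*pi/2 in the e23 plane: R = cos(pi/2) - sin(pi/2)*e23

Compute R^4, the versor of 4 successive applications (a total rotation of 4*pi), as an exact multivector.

The rotor phase is half the rotation angle and phases add under composition, so 4 steps in the e23 plane accumulate phase 4*(pi/2) = 2*pi: R^4 = cos(2*pi) - sin(2*pi)*e23.
cos(2*pi) = 1 and sin(2*pi) = 0, so R^4 = 1. The total rotation 4*pi is 2 full turns, so every vector returns to itself, yet the rotor is +1, back on the identity sheet (an even number of 2*pi turns).
Answer: 1


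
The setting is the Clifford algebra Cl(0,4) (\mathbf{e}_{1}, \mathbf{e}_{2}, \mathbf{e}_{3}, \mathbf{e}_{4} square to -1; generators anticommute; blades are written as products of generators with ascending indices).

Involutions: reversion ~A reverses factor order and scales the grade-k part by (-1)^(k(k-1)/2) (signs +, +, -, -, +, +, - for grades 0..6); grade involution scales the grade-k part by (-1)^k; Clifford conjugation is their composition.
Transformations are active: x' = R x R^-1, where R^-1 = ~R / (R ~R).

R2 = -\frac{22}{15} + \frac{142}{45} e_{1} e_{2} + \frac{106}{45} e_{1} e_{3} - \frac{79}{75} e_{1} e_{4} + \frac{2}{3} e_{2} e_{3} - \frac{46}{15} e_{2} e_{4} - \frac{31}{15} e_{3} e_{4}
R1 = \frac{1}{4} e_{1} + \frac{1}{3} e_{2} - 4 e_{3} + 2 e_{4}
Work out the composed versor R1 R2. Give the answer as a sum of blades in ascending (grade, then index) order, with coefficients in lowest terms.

Distribute over the terms of R1 (each basis-blade product reordered to ascending indices, repeated generators contracted through their squares):
(\frac{1}{4} e_{1}) R2 = -\frac{11}{30} e_{1} - \frac{71}{90} e_{2} - \frac{53}{90} e_{3} + \frac{79}{300} e_{4} + \frac{1}{6} e_{1} e_{2} e_{3} - \frac{23}{30} e_{1} e_{2} e_{4} - \frac{31}{60} e_{1} e_{3} e_{4}
(\frac{1}{3} e_{2}) R2 = \frac{142}{135} e_{1} - \frac{22}{45} e_{2} - \frac{2}{9} e_{3} + \frac{46}{45} e_{4} - \frac{106}{135} e_{1} e_{2} e_{3} + \frac{79}{225} e_{1} e_{2} e_{4} - \frac{31}{45} e_{2} e_{3} e_{4}
(-4 e_{3}) R2 = -\frac{424}{45} e_{1} - \frac{8}{3} e_{2} + \frac{88}{15} e_{3} - \frac{124}{15} e_{4} - \frac{568}{45} e_{1} e_{2} e_{3} - \frac{316}{75} e_{1} e_{3} e_{4} - \frac{184}{15} e_{2} e_{3} e_{4}
(2 e_{4}) R2 = -\frac{158}{75} e_{1} - \frac{92}{15} e_{2} - \frac{62}{15} e_{3} - \frac{44}{15} e_{4} + \frac{284}{45} e_{1} e_{2} e_{4} + \frac{212}{45} e_{1} e_{3} e_{4} + \frac{4}{3} e_{2} e_{3} e_{4}
Summing the partial products and collecting blades:
Answer: -\frac{14639}{1350} e_{1} - \frac{907}{90} e_{2} + \frac{83}{90} e_{3} - \frac{8923}{900} e_{4} - \frac{715}{54} e_{1} e_{2} e_{3} + \frac{2653}{450} e_{1} e_{2} e_{4} - \frac{17}{900} e_{1} e_{3} e_{4} - \frac{523}{45} e_{2} e_{3} e_{4}


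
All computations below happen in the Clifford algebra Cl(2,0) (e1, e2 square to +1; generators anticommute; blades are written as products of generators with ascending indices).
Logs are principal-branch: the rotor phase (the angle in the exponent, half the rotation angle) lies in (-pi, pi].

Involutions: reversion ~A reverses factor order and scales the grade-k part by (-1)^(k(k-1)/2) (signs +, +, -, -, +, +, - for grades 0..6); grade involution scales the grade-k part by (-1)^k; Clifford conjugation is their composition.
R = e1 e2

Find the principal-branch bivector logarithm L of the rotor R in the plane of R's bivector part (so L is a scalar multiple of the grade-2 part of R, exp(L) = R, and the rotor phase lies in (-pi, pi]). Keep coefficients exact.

The scalar part of R is 0, so the principal-branch rotor phase is pinned; divide the bivector part by its sine to get the unit plane — L is the phase times that plane.
Concretely: cos(phase) = 0 gives phase = ±pi/2, and since phase/sin(phase) is even the sign is immaterial: L = (phase/sin(phase)) * <R>_2 = (pi/2) * <R>_2.
Answer: pi/2*e1 e2


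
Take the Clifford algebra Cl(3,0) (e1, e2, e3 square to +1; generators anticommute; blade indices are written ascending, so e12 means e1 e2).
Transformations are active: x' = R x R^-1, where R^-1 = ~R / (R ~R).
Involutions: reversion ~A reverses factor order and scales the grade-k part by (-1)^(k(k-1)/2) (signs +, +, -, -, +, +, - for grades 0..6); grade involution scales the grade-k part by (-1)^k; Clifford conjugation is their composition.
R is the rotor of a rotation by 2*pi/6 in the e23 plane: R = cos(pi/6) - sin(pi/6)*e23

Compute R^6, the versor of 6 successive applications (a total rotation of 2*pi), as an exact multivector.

Because a rotor carries half the rotation angle, composing 6 copies of this e23-plane rotor multiplies the phase: 6*(pi/6) = pi, hence R^6 = cos(pi) - sin(pi)*e23.
cos(pi) = -1 and sin(pi) = 0, so R^6 = -1. The total rotation 2*pi is 1 full turn, so every vector returns to itself, yet the rotor is -1, on the OTHER sheet of the double cover (an odd number of 2*pi turns).
Answer: -1


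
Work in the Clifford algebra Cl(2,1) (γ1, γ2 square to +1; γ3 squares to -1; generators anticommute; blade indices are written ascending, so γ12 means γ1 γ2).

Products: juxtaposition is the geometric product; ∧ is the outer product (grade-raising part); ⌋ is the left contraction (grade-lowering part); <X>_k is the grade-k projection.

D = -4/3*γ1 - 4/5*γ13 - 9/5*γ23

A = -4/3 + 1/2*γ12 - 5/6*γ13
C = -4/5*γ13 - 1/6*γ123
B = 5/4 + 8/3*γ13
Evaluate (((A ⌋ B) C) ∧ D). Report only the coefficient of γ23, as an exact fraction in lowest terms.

step 1: -35/9 - 32/9*γ13
step 2: 128/45 - 16/27*γ2 + 28/9*γ13 + 35/54*γ123
step 3: -512/135*γ1 - 64/81*γ12 - 512/225*γ13 - 128/25*γ23 - 64/135*γ123
Answer: -128/25


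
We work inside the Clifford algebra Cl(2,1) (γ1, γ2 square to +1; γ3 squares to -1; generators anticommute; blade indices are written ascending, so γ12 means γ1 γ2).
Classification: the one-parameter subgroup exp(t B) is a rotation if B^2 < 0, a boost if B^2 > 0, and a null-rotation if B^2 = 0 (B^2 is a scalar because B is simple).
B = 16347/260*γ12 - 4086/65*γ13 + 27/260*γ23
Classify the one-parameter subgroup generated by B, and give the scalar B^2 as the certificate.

B^2 term by term: the squares give (16347/260)^2*(γ12)^2 + (-4086/65)^2*(γ13)^2 + (27/260)^2*(γ23)^2 = 267224409/67600*(-1) + 16695396/4225*(+1) + 729/67600*(+1) = -36/25 (each basis 2-blade squares to minus the product of its generators' squares); cross terms between blades sharing an index anticommute and cancel. So B^2 = -36/25.
Answer: rotation, certificate B^2 = -36/25. Why this suffices: the scalar -36/25 survives any versor conjugation, so its sign alone determines the class however B is presented.


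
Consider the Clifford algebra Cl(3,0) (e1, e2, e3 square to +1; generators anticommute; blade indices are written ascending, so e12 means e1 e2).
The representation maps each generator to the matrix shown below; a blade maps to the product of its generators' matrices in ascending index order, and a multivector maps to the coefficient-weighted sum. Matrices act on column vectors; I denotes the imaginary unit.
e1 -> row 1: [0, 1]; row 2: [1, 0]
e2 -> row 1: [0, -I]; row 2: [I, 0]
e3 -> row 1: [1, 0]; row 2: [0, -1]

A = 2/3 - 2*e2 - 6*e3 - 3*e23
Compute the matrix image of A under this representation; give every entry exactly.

Bivector images (products of the table entries): rho(e23) = rho(e2)rho(e3) = row 1: [0, I]; row 2: [I, 0].
M = (2/3)*1 + (-2)*rho(e2) + (-6)*rho(e3) + (-3)*rho(e23), summed entrywise (1 is the identity matrix):
Answer: row 1: [-16/3, -I]; row 2: [-5*I, 20/3]


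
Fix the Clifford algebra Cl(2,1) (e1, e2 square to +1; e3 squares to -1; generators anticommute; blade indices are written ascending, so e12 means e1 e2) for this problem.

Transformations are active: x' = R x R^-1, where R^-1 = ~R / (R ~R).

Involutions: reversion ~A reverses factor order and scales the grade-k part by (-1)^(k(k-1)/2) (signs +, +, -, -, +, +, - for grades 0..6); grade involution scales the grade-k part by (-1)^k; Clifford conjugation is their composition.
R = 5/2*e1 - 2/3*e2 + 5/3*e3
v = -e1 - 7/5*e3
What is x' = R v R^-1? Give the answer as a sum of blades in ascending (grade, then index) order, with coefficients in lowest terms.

~R = 5/2*e1 - 2/3*e2 + 5/3*e3, and R ~R = 47/12, so R^-1 = ~R / (47/12).
R v = -1/6 - 2/3*e12 - 11/6*e13 + 14/15*e23
Answer: 37/47*e1 + 8/141*e2 + 887/705*e3


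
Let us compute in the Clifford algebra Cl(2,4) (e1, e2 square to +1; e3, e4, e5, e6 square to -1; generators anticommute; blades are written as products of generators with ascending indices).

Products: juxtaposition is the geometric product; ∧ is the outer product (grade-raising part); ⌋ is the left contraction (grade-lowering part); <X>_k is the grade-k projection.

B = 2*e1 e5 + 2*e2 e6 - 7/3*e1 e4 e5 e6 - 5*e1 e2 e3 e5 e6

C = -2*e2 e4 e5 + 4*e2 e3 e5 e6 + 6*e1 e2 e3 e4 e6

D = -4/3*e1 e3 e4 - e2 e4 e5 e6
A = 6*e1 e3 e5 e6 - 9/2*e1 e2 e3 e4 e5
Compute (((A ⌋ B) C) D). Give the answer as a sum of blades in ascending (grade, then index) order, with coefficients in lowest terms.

step 1: -30*e2
step 2: 60*e4 e5 - 120*e3 e5 e6 + 180*e1 e3 e4 e6
step 3: -240*e6 + 60*e2 e6 - 80*e1 e3 e5 + 120*e2 e3 e4 + 180*e1 e2 e3 e5 + 160*e1 e4 e5 e6
Answer: -240*e6 + 60*e2 e6 - 80*e1 e3 e5 + 120*e2 e3 e4 + 180*e1 e2 e3 e5 + 160*e1 e4 e5 e6


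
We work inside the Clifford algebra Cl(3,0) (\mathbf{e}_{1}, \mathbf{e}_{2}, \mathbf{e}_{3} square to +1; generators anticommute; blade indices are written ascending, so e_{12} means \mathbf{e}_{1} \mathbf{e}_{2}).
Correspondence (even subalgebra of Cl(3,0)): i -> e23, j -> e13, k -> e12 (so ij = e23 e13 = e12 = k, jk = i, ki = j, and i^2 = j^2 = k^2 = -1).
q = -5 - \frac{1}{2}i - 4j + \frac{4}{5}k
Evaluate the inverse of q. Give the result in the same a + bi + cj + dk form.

In blades: q = -5 + \frac{4}{5} e_{12} - 4 e_{13} - \frac{1}{2} e_{23}.
With qbar = -5 - \frac{4}{5} e_{12} + 4 e_{13} + \frac{1}{2} e_{23} (scalar fixed, mapped units negated), q qbar = \frac{4189}{100} (the sum of squared coefficients), so q^-1 = qbar / (\frac{4189}{100}) = -\frac{500}{4189} - \frac{80}{4189} e_{12} + \frac{400}{4189} e_{13} + \frac{50}{4189} e_{23}; translating back:
Answer: -\frac{500}{4189} + \frac{50}{4189}i + \frac{400}{4189}j - \frac{80}{4189}k


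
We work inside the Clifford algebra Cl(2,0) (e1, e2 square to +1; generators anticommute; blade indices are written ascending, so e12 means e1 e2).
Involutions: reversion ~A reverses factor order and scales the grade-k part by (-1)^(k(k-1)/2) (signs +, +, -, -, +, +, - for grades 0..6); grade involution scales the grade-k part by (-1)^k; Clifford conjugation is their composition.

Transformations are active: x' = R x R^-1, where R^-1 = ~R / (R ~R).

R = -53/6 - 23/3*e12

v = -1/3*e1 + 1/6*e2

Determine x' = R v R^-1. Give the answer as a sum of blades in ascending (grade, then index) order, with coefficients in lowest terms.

~R = -53/6 + 23/3*e12, and R ~R = 4925/36, so R^-1 = ~R / (4925/36).
R v = 5/3*e1 - 145/36*e2
Answer: 349/2955*e1 + 2089/5910*e2


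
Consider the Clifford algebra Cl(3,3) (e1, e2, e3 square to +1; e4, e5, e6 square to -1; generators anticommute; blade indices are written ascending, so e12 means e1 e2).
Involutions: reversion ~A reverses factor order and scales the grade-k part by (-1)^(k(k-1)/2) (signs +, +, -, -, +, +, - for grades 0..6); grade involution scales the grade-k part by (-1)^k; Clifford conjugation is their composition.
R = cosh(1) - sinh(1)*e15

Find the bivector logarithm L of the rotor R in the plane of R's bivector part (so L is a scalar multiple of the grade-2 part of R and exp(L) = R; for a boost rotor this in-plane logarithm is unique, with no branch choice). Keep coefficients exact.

The scalar part of R is cosh(1), which fixes the rapidity magnitude through cosh (cosh is even, so it cannot fix the sign — the bivector part carries that); dividing the bivector part by sinh of the rapidity gives the plane, and L = rapidity * plane, where the joint sign ambiguity of (rapidity, plane) cancels in the product.
Concretely: cosh(rapidity) = cosh(1) gives rapidity = ±1, and since rapidity/sinh(rapidity) is even the sign is immaterial: L = (rapidity/sinh(rapidity)) * <R>_2 = (1/sinh(1)) * <R>_2.
Answer: -e15


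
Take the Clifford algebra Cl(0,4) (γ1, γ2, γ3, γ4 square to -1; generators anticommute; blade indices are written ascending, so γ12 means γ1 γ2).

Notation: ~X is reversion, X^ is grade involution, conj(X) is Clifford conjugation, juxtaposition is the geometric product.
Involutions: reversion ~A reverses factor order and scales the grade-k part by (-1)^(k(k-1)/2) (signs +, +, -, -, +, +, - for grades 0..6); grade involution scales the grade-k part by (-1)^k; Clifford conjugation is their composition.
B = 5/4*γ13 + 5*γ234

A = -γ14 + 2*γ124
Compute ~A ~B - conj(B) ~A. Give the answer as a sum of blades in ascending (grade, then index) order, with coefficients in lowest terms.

first term: 10*γ13 + 5/4*γ34 + 5*γ123 + 5/2*γ234
second term: 10*γ13 - 5/4*γ34 + 5*γ123 - 5/2*γ234
Answer: 5/2*γ34 + 5*γ234


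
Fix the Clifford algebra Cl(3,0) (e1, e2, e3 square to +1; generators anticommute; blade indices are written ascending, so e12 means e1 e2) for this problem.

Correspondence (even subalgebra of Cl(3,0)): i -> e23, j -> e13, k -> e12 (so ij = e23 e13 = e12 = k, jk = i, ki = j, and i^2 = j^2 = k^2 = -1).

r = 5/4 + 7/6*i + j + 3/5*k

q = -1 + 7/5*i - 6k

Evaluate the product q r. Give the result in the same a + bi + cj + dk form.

In blades: q = -1 - 6*e12 + 7/5*e23, r = 5/4 + 3/5*e12 + e13 + 7/6*e23.
Distribute q over r term by term (generator squares from the signature, products reordered to ascending indices): (-1)*r = -5/4 - 3/5*e12 - e13 - 7/6*e23; (-6*e12)*r = 18/5 - 15/2*e12 - 7*e13 + 6*e23; (7/5*e23)*r = -49/30 + 7/5*e12 - 21/25*e13 + 7/4*e23.
Sum: 43/60 - 67/10*e12 - 221/25*e13 + 79/12*e23; translating back through the correspondence:
Answer: 43/60 + 79/12*i - 221/25*j - 67/10*k


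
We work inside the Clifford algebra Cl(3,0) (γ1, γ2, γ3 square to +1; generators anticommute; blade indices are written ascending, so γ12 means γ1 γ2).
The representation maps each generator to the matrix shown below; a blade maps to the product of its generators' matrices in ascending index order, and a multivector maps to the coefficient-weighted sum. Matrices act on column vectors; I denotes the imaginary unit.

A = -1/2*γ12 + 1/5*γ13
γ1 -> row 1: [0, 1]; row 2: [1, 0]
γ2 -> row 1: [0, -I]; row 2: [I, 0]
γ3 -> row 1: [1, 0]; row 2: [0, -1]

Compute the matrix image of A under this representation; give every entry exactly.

Bivector images (products of the table entries): rho(γ12) = rho(γ1)rho(γ2) = row 1: [I, 0]; row 2: [0, -I]; rho(γ13) = rho(γ1)rho(γ3) = row 1: [0, -1]; row 2: [1, 0].
M = (-1/2)*rho(γ12) + (1/5)*rho(γ13), summed entrywise:
Answer: row 1: [-I/2, -1/5]; row 2: [1/5, I/2]


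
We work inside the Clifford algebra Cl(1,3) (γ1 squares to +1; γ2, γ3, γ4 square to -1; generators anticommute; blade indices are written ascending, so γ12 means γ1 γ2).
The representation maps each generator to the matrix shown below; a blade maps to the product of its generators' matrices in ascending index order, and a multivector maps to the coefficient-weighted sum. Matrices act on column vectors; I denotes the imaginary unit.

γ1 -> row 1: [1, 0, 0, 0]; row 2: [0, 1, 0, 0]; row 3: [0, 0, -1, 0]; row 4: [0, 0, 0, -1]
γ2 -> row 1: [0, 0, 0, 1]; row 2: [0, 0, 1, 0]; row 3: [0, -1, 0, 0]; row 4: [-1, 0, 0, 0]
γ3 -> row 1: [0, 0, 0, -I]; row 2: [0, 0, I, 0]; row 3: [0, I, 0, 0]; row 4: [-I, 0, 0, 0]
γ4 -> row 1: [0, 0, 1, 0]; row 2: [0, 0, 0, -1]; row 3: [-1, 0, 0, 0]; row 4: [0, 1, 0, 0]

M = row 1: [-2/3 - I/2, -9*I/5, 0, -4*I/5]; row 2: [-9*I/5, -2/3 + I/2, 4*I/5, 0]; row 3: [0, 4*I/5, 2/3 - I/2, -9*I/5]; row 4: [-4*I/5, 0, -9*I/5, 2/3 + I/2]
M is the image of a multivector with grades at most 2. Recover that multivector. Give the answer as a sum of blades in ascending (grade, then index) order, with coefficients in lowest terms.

Method: the blade images are trace-orthogonal — tr(rho(e_A) rho(e_B)^-1) = 4 if A = B and 0 otherwise — and rho(e_A)^-1 = (e_A)^2 * rho(e_A) with (e_A)^2 = +1 or -1, so the coefficient of e_A in the preimage is (e_A)^2 * tr(M rho(e_A))/4.
Nonzero projections over blades of grade <= 2: γ1: (γ1)^2 = +1, tr(M rho(γ1)) = -8/3, coefficient -2/3; γ3: (γ3)^2 = -1, tr(M rho(γ3)) = -16/5, coefficient 4/5; γ23: (γ23)^2 = -1, tr(M rho(γ23)) = -2, coefficient 1/2; γ34: (γ34)^2 = -1, tr(M rho(γ34)) = -36/5, coefficient 9/5. Every other blade of grade <= 2 projects to 0.
Answer: -2/3*γ1 + 4/5*γ3 + 1/2*γ23 + 9/5*γ34


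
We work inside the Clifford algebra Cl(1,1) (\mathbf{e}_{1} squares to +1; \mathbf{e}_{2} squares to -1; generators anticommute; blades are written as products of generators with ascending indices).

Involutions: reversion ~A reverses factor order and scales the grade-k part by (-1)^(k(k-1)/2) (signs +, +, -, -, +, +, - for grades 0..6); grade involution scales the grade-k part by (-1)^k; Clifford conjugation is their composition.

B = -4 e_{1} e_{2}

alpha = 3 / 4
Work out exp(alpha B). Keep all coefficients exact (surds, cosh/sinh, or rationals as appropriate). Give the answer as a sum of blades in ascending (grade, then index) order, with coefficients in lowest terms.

B^2 = (-4)^2*(e_{1} e_{2})^2 = 16*(+1) = 16 (a basis 2-blade squares to minus the product of its generators' squares).
B^2 = 16 — hyperbolic case — the even/odd split gives cosh and sinh: l = 4, alpha*l = 3, so exp(alpha B) = cosh(3) + (sinh(3)/4)*B = \cosh{\left(3 \right)} + (\frac{\sinh{\left(3 \right)}}{4})*B.
Answer: \cosh{\left(3 \right)} - \sinh{\left(3 \right)} e_{1} e_{2}


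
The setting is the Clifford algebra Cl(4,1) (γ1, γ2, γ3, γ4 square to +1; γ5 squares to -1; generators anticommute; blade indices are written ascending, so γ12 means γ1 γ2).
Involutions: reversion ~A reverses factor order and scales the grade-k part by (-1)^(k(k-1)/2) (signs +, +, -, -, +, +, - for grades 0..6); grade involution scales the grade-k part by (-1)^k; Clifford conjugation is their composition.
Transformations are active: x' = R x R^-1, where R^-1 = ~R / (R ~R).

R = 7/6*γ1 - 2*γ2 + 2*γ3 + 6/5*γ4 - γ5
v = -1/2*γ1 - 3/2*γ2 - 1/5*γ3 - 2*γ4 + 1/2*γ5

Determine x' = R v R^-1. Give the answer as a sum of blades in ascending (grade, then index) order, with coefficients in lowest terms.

~R = 7/6*γ1 - 2*γ2 + 2*γ3 + 6/5*γ4 - γ5, and R ~R = 8821/900, so R^-1 = ~R / (8821/900).
R v = 7/60 - 11/4*γ12 + 23/30*γ13 - 26/15*γ14 + 1/12*γ15 + 17/5*γ23 + 29/5*γ24 - 5/2*γ25 - 94/25*γ34 + 4/5*γ35 - 7/5*γ45
Answer: 9311/17642*γ1 + 25623/17642*γ2 + 10921/44105*γ3 + 17894/8821*γ4 - 9241/17642*γ5


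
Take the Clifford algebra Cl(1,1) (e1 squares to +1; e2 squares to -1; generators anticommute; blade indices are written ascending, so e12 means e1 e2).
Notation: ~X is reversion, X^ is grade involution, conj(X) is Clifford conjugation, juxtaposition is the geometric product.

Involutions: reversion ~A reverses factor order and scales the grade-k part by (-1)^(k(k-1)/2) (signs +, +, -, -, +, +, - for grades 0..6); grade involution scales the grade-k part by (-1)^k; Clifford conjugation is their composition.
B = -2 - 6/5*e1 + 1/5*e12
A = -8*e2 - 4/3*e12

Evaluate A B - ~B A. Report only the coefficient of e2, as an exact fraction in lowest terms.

first term: -4/15 - 8/5*e1 + 72/5*e2 - 104/15*e12
second term: 4/15 - 8/5*e1 + 88/5*e2 + 184/15*e12
Answer: -16/5


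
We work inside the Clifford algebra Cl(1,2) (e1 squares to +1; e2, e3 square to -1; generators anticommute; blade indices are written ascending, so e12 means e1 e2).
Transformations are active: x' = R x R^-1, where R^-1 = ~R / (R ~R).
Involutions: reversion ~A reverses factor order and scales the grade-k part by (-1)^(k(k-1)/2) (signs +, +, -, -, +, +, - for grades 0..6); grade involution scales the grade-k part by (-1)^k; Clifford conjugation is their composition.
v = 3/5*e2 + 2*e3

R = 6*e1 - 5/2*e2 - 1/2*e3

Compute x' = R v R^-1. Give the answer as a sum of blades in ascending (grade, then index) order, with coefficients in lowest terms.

~R = 6*e1 - 5/2*e2 - 1/2*e3, and R ~R = 59/2, so R^-1 = ~R / (59/2).
R v = 5/2 + 18/5*e12 + 12*e13 - 47/10*e23
Answer: 60/59*e1 - 302/295*e2 - 123/59*e3


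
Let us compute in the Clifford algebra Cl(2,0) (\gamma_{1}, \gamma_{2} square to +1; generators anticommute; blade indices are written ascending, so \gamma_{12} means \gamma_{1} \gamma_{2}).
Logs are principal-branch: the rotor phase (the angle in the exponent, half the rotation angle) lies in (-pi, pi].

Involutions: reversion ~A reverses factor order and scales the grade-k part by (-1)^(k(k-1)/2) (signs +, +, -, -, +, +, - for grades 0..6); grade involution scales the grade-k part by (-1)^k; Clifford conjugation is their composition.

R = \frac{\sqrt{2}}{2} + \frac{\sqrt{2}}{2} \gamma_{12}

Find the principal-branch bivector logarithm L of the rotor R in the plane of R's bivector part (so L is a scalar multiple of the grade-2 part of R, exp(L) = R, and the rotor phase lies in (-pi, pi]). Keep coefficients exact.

The scalar part of R is \frac{\sqrt{2}}{2}, which pins the rotor phase on the principal branch; dividing the bivector part by the sine of that phase recovers the unit plane, and L is the phase times that plane.
Concretely: cos(phase) = \frac{\sqrt{2}}{2} gives phase = ±\frac{\pi}{4}, and since phase/sin(phase) is even the sign is immaterial: L = (phase/sin(phase)) * <R>_2 = (\frac{\sqrt{2} \pi}{4}) * <R>_2.
Answer: \frac{\pi}{4} \gamma_{12}


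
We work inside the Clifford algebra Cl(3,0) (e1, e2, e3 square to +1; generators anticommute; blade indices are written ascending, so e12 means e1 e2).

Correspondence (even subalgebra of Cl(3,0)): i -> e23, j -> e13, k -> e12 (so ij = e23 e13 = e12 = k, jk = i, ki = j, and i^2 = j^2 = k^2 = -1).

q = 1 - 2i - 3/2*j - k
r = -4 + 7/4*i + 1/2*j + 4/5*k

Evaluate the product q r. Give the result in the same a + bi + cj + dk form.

In blades: q = 1 - e12 - 3/2*e13 - 2*e23, r = -4 + 4/5*e12 + 1/2*e13 + 7/4*e23.
Distribute q over r term by term (generator squares from the signature, products reordered to ascending indices): (1)*r = -4 + 4/5*e12 + 1/2*e13 + 7/4*e23; (-e12)*r = 4/5 + 4*e12 - 7/4*e13 + 1/2*e23; (-3/2*e13)*r = 3/4 + 21/8*e12 + 6*e13 - 6/5*e23; (-2*e23)*r = 7/2 - e12 + 8/5*e13 + 8*e23.
Sum: 21/20 + 257/40*e12 + 127/20*e13 + 181/20*e23; translating back through the correspondence:
Answer: 21/20 + 181/20*i + 127/20*j + 257/40*k


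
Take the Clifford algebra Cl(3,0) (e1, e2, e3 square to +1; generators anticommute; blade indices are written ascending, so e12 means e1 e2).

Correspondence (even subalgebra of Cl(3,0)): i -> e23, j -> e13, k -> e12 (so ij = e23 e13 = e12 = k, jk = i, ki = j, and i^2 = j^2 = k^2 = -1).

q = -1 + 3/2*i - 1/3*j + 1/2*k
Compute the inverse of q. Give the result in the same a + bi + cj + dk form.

In blades: q = -1 + 1/2*e12 - 1/3*e13 + 3/2*e23.
With qbar = -1 - 1/2*e12 + 1/3*e13 - 3/2*e23 (scalar fixed, mapped units negated), q qbar = 65/18 (the sum of squared coefficients), so q^-1 = qbar / (65/18) = -18/65 - 9/65*e12 + 6/65*e13 - 27/65*e23; translating back:
Answer: -18/65 - 27/65*i + 6/65*j - 9/65*k


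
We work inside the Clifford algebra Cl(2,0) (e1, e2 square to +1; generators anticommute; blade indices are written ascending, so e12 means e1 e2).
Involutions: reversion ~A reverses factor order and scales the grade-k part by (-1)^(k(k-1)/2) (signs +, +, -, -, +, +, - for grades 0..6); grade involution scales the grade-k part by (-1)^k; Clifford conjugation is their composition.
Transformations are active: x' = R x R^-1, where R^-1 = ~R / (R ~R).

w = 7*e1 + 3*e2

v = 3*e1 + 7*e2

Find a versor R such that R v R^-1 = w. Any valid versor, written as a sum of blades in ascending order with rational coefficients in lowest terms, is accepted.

Here q(v) = q(w) = 58; the classical choice R = v + w = 10*e1 + 10*e2 then realises v -> w under the sandwich.
Answer: 10*e1 + 10*e2


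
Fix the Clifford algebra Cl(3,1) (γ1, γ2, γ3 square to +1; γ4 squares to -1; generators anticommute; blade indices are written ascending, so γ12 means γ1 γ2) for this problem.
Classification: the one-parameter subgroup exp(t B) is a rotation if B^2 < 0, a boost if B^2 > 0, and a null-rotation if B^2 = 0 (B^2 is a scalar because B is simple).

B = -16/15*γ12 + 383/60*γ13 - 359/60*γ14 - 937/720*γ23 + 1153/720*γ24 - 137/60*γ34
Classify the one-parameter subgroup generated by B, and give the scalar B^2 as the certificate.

B^2 term by term: the squares give (-16/15)^2*(γ12)^2 + (383/60)^2*(γ13)^2 + (-359/60)^2*(γ14)^2 + (-937/720)^2*(γ23)^2 + (1153/720)^2*(γ24)^2 + (-137/60)^2*(γ34)^2 = 256/225*(-1) + 146689/3600*(-1) + 128881/3600*(+1) + 877969/518400*(-1) + 1329409/518400*(+1) + 18769/3600*(+1) = 0 (each basis 2-blade squares to minus the product of its generators' squares); cross terms between blades sharing an index anticommute and cancel; the commuting (index-disjoint) pairs give grade-4 terms 2*c*c'*(blade product), which cancel blade by blade — γ1234: 1096/225 - 441599/21600 + 336383/21600 = 0 — confirming B is simple. So B^2 = 0.
Answer: null-rotation, certificate B^2 = 0. No conjugation can change B^2 = 0; the sign gives the class.


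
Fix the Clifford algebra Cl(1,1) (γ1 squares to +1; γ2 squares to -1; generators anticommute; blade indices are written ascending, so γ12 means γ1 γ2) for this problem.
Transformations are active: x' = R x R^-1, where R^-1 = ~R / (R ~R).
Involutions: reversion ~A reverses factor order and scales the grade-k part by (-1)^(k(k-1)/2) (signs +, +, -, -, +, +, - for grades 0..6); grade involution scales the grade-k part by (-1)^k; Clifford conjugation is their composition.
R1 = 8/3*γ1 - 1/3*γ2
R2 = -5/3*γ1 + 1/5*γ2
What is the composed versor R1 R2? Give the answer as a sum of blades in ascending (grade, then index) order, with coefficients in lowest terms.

Distribute over the terms of R1 (each basis-blade product reordered to ascending indices, repeated generators contracted through their squares):
(8/3*γ1) R2 = -40/9 + 8/15*γ12
(-1/3*γ2) R2 = 1/15 - 5/9*γ12
Summing the partial products and collecting blades:
Answer: -197/45 - 1/45*γ12


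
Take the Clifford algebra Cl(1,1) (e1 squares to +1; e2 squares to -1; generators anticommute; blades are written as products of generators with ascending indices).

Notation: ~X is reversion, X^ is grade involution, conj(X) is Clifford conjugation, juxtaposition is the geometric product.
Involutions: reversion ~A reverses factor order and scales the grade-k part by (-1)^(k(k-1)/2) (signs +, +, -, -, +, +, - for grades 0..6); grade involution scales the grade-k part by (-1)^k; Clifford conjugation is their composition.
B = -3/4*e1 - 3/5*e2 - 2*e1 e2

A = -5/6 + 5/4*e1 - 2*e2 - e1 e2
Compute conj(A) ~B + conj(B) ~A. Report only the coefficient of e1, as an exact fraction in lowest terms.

first term: 331/80 + 209/40*e1 - 5/4*e2 + 7/12*e1 e2
second term: 331/80 + 159/40*e1 - 9/4*e2 - 47/12*e1 e2
Answer: 46/5
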